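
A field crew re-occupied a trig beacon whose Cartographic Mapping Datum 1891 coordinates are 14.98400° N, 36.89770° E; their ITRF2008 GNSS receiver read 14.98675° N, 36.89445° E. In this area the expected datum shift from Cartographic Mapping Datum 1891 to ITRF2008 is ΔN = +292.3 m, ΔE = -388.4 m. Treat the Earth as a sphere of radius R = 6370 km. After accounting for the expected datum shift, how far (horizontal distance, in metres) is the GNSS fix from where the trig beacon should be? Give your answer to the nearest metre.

42 m

Observed coordinate differences: Δφ = +0.00275°, Δλ = -0.00325°.
Converting to metres (1° lat = 111177 m, cos φ = 0.965998): observed ΔN = 305.7 m, observed ΔE = -349.0 m.
Subtracting the expected shift leaves a residual of 305.7 − (292.3) = 13.4 m north and -349.0 − (-388.4) = 39.4 m east.
Residual distance = √(13.4² + 39.4²) = 41.6 m.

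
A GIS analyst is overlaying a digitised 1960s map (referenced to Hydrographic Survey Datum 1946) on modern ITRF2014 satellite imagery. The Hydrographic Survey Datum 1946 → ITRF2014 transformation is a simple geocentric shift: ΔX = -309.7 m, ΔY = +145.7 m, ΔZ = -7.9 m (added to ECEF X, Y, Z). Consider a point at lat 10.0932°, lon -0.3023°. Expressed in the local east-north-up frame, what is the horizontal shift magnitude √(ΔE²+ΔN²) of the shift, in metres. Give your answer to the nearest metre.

151 m

At φ = 10.0932°, λ = -0.3023°: sin φ = 0.175250, cos φ = 0.984524, sin λ = -0.005276, cos λ = 0.999986.
ΔE = −sin λ·ΔX + cos λ·ΔY = −(-0.005276)·(-309.7) + (0.999986)·(145.7) = 144.06 m.
ΔN = −sin φ cos λ·ΔX − sin φ sin λ·ΔY + cos φ·ΔZ = −(0.175250)(0.999986)(-309.7) − (0.175250)(-0.005276)(145.7) + (0.984524)(-7.9) = 46.63 m.
Horizontal magnitude = √(ΔE² + ΔN²) = √(144.06² + 46.63²) = 151.42 m.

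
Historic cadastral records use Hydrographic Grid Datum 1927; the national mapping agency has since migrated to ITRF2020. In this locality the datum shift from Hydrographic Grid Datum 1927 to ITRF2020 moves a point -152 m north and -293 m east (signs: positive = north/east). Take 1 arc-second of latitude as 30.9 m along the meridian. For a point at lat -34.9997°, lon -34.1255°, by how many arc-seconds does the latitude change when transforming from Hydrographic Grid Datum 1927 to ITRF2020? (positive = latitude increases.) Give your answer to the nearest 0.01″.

1″ of latitude = 30.90 m, so Δφ = -152.0 / 30.90 = -4.919″.

Δφ = -4.92″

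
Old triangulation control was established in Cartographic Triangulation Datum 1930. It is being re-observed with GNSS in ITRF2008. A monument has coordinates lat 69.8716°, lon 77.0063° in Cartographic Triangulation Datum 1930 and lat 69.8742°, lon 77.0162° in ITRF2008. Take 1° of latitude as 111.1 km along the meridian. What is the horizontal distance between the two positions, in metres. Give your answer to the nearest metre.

Δφ = 69.8742° − 69.8716° = +0.0026°; Δλ = 77.0162° − 77.0063° = +0.0099°.
ΔN = Δφ × 111100 = 288.9 m; ΔE = Δλ × 111100 × cos(69.8716°) = +0.0099 × 111100 × 0.344125 = 378.5 m.
Distance = √(ΔE² + ΔN²) = √(378.5² + 288.9²) = 476.1 m.

476 m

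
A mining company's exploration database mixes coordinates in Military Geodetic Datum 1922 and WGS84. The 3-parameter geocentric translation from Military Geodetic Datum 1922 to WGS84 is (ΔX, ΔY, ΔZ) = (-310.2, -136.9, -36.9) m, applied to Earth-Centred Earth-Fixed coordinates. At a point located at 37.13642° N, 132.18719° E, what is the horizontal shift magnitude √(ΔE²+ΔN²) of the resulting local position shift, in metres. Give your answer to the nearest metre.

At φ = 37.13642°, λ = 132.18719°: sin φ = 0.603715, cos φ = 0.797200, sin λ = 0.740955, cos λ = -0.671555.
ΔE = −sin λ·ΔX + cos λ·ΔY = −(0.740955)·(-310.2) + (-0.671555)·(-136.9) = 321.78 m.
ΔN = −sin φ cos λ·ΔX − sin φ sin λ·ΔY + cos φ·ΔZ = −(0.603715)(-0.671555)(-310.2) − (0.603715)(0.740955)(-136.9) + (0.797200)(-36.9) = -93.94 m.
Horizontal magnitude = √(ΔE² + ΔN²) = √(321.78² + (-93.94)²) = 335.21 m.

335 m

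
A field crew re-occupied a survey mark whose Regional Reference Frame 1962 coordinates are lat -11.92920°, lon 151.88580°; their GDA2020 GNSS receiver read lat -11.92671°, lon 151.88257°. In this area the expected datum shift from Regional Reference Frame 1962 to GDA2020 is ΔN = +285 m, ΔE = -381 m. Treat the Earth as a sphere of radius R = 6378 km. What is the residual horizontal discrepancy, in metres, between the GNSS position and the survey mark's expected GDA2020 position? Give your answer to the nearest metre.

Observed coordinate differences: Δφ = +0.00249°, Δλ = -0.00323°.
Converting to metres (1° lat = 111317 m, cos φ = 0.978404): observed ΔN = 277.2 m, observed ΔE = -351.8 m.
Subtracting the expected shift leaves a residual of 277.2 − (285) = -7.8 m north and -351.8 − (-381) = 29.2 m east.
Residual distance = √((-7.8)² + 29.2²) = 30.2 m.

30 m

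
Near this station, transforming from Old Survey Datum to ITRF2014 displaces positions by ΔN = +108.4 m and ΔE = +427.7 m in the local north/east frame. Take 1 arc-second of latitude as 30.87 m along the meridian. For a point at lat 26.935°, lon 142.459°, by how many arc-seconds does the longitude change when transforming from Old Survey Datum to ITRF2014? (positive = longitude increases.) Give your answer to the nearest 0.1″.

At latitude 26.935°, cos φ = 0.891521.
1″ of longitude at this latitude = 30.87 × cos φ = 27.5213 m, so Δλ = 427.7 / 27.5213 = 15.541″.

Δλ = 15.5″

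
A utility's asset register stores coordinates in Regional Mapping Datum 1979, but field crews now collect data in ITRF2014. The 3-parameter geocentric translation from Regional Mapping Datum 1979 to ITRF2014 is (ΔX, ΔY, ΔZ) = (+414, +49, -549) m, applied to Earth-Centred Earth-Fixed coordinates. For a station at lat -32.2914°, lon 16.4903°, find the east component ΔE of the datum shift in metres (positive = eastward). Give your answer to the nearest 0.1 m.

At φ = -32.2914°, λ = 16.4903°: sin φ = -0.534225, cos φ = 0.845342, sin λ = 0.283853, cos λ = 0.958868.
ΔE = −sin λ·ΔX + cos λ·ΔY = −(0.283853)·(414) + (0.958868)·(49) = -70.53 m.

ΔE = -70.5 m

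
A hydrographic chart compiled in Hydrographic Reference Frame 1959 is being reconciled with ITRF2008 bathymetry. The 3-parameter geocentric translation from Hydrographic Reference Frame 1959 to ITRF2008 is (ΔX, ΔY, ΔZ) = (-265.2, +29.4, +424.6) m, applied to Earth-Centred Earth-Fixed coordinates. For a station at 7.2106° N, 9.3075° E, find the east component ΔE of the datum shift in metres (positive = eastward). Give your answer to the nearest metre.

ΔE = 72 m

The local east axis at (φ, λ) is (−sin λ, cos λ, 0), so ΔE = −sin(9.3075°)·(-265.2) + cos(9.3075°)·29.4 = 71.90 m.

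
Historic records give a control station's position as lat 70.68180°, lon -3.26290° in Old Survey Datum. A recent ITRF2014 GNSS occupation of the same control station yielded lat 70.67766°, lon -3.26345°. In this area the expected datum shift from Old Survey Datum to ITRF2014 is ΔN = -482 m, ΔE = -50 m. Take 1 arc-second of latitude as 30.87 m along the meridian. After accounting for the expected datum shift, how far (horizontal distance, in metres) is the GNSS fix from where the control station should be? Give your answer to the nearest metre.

Observed coordinate differences: Δφ = -0.00414°, Δλ = -0.00055°.
Converting to metres (1° lat = 111132 m, cos φ = 0.330814): observed ΔN = -460.1 m, observed ΔE = -20.2 m.
Subtracting the expected shift leaves a residual of -460.1 − (-482) = 21.9 m north and -20.2 − (-50) = 29.8 m east.
Residual distance = √(21.9² + 29.8²) = 37.0 m.

37 m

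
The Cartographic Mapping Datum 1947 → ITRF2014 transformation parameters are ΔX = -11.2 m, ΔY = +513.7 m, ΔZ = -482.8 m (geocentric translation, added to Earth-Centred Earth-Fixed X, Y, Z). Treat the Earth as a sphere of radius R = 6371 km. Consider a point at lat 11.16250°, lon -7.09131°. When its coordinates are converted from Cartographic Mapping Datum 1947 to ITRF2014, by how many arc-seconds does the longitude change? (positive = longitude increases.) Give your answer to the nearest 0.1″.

Δλ = 16.8″

sin φ = 0.193592, cos φ = 0.981082, sin λ = -0.123451, cos λ = 0.992351.
East component: ΔE = −sin λ·ΔX + cos λ·ΔY = −(-0.123451)(-11.2) + (0.992351)(513.7) = 508.39 m.
1° of latitude spans πR/180 = 111195 m; at latitude φ, 1° of longitude spans that × cos φ = 109091.3 m, so Δλ = 508.39 / 109091.3 × 3600 = 16.777″.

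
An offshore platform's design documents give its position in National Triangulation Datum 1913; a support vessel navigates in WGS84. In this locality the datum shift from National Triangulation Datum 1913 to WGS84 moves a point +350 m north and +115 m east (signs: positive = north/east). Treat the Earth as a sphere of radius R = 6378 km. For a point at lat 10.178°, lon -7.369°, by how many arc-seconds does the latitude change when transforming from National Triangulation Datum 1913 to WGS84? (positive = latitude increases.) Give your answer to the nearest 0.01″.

On a sphere of radius R, 1 rad of latitude = R, so Δφ = ΔN / R = 350.0 / 6378000 = 5.4876e-05 rad = 11.319″.

Δφ = 11.32″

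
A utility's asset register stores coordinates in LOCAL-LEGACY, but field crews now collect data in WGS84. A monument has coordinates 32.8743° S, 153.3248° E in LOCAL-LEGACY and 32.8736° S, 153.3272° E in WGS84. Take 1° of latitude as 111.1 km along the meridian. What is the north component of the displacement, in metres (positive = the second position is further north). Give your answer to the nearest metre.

Δφ = -32.8736° − -32.8743° = +0.0007°; Δλ = 153.3272° − 153.3248° = +0.0024°.
ΔN = Δφ × 111100 = 77.8 m; ΔE = Δλ × 111100 × cos(-32.8743°) = +0.0024 × 111100 × 0.839863 = 223.9 m.

ΔN = 78 m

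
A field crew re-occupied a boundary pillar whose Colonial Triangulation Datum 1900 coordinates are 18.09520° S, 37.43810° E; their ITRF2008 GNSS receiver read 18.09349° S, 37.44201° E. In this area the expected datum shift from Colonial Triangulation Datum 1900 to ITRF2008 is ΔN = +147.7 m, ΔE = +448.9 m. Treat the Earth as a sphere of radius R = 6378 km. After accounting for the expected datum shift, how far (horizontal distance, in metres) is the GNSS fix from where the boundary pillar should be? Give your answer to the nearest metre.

55 m

Observed coordinate differences: Δφ = +0.00171°, Δλ = +0.00391°.
Converting to metres (1° lat = 111317 m, cos φ = 0.950542): observed ΔN = 190.4 m, observed ΔE = 413.7 m.
Subtracting the expected shift leaves a residual of 190.4 − (147.7) = 42.7 m north and 413.7 − (448.9) = -35.2 m east.
Residual distance = √(42.7² + (-35.2)²) = 55.3 m.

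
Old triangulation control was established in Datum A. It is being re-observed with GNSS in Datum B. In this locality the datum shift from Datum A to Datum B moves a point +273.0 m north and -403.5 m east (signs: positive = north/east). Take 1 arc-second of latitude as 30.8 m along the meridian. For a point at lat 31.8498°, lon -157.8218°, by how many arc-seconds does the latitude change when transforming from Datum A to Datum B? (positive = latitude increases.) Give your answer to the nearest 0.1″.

1″ of latitude = 30.80 m, so Δφ = 273.0 / 30.80 = 8.864″.

Δφ = 8.9″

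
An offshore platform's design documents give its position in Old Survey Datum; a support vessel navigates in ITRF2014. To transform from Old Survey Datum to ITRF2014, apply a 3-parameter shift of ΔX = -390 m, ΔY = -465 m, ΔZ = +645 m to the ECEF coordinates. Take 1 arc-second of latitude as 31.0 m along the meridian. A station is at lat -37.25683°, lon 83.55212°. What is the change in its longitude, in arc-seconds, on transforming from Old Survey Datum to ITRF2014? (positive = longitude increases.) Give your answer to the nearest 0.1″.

Δλ = 13.6″

sin φ = -0.605389, cos φ = 0.795930, sin λ = 0.993674, cos λ = 0.112299.
East component: ΔE = −sin λ·ΔX + cos λ·ΔY = −(0.993674)(-390) + (0.112299)(-465) = 335.31 m.
1° of latitude spans 3600 × 31.00 = 111600 m; at latitude φ, 1° of longitude spans that × cos φ = 88825.8 m, so Δλ = 335.31 / 88825.8 × 3600 = 13.590″.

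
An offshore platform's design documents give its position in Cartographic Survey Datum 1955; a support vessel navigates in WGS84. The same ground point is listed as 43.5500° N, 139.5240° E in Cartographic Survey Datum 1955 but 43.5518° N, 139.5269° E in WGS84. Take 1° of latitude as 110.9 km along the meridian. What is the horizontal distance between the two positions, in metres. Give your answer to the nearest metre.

Δφ = 43.5518° − 43.5500° = +0.0018°; Δλ = 139.5269° − 139.5240° = +0.0029°.
ΔN = Δφ × 110900 = 199.6 m; ΔE = Δλ × 110900 × cos(43.5500°) = +0.0029 × 110900 × 0.724773 = 233.1 m.
Distance = √(ΔE² + ΔN²) = √(233.1² + 199.6²) = 306.9 m.

307 m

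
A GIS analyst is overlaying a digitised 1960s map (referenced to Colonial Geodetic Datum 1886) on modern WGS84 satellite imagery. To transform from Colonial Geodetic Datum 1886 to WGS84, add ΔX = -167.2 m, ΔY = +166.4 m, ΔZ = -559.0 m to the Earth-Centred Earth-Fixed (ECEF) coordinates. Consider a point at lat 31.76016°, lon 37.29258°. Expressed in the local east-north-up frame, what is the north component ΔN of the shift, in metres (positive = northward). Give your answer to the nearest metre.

ΔN = -458 m

The local north axis is (−sin φ cos λ, −sin φ sin λ, cos φ), giving ΔN = 70.015 − 53.068 − 475.295 = -458.35 m.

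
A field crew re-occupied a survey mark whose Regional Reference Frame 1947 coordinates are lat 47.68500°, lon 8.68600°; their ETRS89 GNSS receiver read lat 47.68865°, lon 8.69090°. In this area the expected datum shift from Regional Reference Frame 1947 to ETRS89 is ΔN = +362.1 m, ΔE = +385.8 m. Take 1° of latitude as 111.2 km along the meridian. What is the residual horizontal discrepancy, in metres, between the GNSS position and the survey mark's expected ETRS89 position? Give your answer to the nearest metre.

48 m

Observed coordinate differences: Δφ = +0.00365°, Δλ = +0.00490°.
Converting to metres (1° lat = 111200 m, cos φ = 0.673206): observed ΔN = 405.9 m, observed ΔE = 366.8 m.
Subtracting the expected shift leaves a residual of 405.9 − (362.1) = 43.8 m north and 366.8 − (385.8) = -19.0 m east.
Residual distance = √(43.8² + (-19.0)²) = 47.7 m.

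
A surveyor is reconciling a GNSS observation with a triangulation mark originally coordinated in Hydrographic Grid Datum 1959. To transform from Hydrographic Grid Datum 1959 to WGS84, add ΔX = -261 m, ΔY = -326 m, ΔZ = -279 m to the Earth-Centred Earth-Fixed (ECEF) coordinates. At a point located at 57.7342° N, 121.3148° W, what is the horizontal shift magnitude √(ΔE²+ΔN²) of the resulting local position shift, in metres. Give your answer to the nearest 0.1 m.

At φ = 57.7342°, λ = -121.3148°: sin φ = 0.845581, cos φ = 0.533848, sin λ = -0.854325, cos λ = -0.519740.
ΔE = −sin λ·ΔX + cos λ·ΔY = −(-0.854325)·(-261) + (-0.519740)·(-326) = -53.54 m.
ΔN = −sin φ cos λ·ΔX − sin φ sin λ·ΔY + cos φ·ΔZ = −(0.845581)(-0.519740)(-261) − (0.845581)(-0.854325)(-326) + (0.533848)(-279) = -499.15 m.
Horizontal magnitude = √(ΔE² + ΔN²) = √((-53.54)² + (-499.15)²) = 502.01 m.

502.0 m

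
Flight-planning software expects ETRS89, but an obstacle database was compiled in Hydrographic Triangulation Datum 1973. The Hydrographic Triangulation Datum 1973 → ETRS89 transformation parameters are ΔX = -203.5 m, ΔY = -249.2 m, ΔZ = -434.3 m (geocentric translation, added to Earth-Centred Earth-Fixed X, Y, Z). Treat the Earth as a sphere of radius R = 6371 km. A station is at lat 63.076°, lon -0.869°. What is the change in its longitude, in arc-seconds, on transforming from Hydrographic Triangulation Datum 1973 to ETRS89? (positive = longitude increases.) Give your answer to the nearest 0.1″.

sin φ = 0.891608, cos φ = 0.452808, sin λ = -0.015166, cos λ = 0.999885.
East component: ΔE = −sin λ·ΔX + cos λ·ΔY = −(-0.015166)(-203.5) + (0.999885)(-249.2) = -252.26 m.
1° of latitude spans πR/180 = 111195 m; at latitude φ, 1° of longitude spans that × cos φ = 50350.0 m, so Δλ = -252.26 / 50350.0 × 3600 = -18.036″.

Δλ = -18.0″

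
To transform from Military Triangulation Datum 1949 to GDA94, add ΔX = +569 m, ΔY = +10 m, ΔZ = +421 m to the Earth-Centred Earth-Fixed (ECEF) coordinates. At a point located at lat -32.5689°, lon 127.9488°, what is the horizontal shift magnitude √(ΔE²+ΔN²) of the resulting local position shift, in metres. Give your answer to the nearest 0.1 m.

At φ = -32.5689°, λ = 127.9488°: sin φ = -0.538313, cos φ = 0.842745, sin λ = 0.788561, cos λ = -0.614957.
ΔE = −sin λ·ΔX + cos λ·ΔY = −(0.788561)·(569) + (-0.614957)·(10) = -454.84 m.
ΔN = −sin φ cos λ·ΔX − sin φ sin λ·ΔY + cos φ·ΔZ = −(-0.538313)(-0.614957)(569) − (-0.538313)(0.788561)(10) + (0.842745)(421) = 170.68 m.
Horizontal magnitude = √(ΔE² + ΔN²) = √((-454.84)² + 170.68²) = 485.81 m.

485.8 m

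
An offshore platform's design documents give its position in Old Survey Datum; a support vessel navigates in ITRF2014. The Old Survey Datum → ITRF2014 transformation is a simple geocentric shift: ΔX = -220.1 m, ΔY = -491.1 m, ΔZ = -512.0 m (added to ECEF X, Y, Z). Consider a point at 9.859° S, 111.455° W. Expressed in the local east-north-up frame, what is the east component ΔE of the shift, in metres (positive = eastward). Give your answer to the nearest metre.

ΔE = -25 m

At φ = -9.859°, λ = -111.455°: sin φ = -0.171224, cos φ = 0.985232, sin λ = -0.930705, cos λ = -0.365770.
ΔE = −sin λ·ΔX + cos λ·ΔY = −(-0.930705)·(-220.1) + (-0.365770)·(-491.1) = -25.22 m.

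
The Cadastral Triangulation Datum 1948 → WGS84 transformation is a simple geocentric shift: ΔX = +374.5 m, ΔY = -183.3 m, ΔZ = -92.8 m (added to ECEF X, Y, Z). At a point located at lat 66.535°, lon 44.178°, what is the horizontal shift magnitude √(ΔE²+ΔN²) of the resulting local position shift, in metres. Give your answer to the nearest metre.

At φ = 66.535°, λ = 44.178°: sin φ = 0.917303, cos φ = 0.398189, sin λ = 0.696890, cos λ = 0.717178.
ΔE = −sin λ·ΔX + cos λ·ΔY = −(0.696890)·(374.5) + (0.717178)·(-183.3) = -392.44 m.
ΔN = −sin φ cos λ·ΔX − sin φ sin λ·ΔY + cos φ·ΔZ = −(0.917303)(0.717178)(374.5) − (0.917303)(0.696890)(-183.3) + (0.398189)(-92.8) = -166.15 m.
Horizontal magnitude = √(ΔE² + ΔN²) = √((-392.44)² + (-166.15)²) = 426.17 m.

426 m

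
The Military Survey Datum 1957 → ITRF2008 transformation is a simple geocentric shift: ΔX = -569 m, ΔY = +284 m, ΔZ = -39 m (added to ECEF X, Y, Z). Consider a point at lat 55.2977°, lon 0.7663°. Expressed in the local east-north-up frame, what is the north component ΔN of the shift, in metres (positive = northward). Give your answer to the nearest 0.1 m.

The local north axis is (−sin φ cos λ, −sin φ sin λ, cos φ), giving ΔN = 467.745 − 3.123 − 22.203 = 442.42 m.

ΔN = 442.4 m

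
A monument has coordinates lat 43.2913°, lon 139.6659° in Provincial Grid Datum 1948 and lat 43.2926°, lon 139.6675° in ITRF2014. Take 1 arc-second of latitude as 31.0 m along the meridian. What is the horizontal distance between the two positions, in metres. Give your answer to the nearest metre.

Δφ = 43.2926° − 43.2913° = +0.0013°; Δλ = 139.6675° − 139.6659° = +0.0016°.
1° of latitude = 3600 × 31.00 = 111600 m.
ΔN = Δφ × 111600 = 145.1 m; ΔE = Δλ × 111600 × cos(43.2913°) = +0.0016 × 111600 × 0.727877 = 130.0 m.
Distance = √(ΔE² + ΔN²) = √(130.0² + 145.1²) = 194.8 m.

195 m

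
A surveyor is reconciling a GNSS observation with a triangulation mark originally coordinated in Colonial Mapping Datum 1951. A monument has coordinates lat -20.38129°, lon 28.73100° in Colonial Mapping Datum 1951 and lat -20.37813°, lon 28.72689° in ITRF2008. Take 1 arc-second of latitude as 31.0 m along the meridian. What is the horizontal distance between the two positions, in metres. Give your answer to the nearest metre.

Δφ = -20.37813° − -20.38129° = +0.00316°; Δλ = 28.72689° − 28.73100° = -0.00411°.
1° of latitude = 3600 × 31.00 = 111600 m.
ΔN = Δφ × 111600 = 352.7 m; ΔE = Δλ × 111600 × cos(-20.38129°) = -0.00411 × 111600 × 0.937396 = -430.0 m.
Distance = √(ΔE² + ΔN²) = √((-430.0)² + 352.7²) = 556.1 m.

556 m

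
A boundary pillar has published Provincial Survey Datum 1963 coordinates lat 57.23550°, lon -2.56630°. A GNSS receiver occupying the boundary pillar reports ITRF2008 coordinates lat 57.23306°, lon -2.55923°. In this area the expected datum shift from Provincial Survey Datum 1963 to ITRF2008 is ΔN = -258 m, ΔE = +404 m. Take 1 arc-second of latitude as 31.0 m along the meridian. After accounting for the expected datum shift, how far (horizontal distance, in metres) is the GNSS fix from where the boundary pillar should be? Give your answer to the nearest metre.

Observed coordinate differences: Δφ = -0.00244°, Δλ = +0.00707°.
Converting to metres (1° lat = 111600 m, cos φ = 0.541187): observed ΔN = -272.3 m, observed ΔE = 427.0 m.
Subtracting the expected shift leaves a residual of -272.3 − (-258) = -14.3 m north and 427.0 − (404) = 23.0 m east.
Residual distance = √((-14.3)² + 23.0²) = 27.1 m.

27 m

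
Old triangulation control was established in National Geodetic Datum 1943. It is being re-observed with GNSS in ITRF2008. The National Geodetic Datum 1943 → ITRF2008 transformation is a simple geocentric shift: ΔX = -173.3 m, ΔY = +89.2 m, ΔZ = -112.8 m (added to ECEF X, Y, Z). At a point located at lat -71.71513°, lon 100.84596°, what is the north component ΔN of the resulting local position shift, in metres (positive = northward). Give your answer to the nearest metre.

ΔN = 79 m

At φ = -71.71513°, λ = 100.84596°: sin φ = -0.949508, cos φ = 0.313742, sin λ = 0.982137, cos λ = -0.188169.
ΔN = −sin φ cos λ·ΔX − sin φ sin λ·ΔY + cos φ·ΔZ = −(-0.949508)(-0.188169)(-173.3) − (-0.949508)(0.982137)(89.2) + (0.313742)(-112.8) = 78.76 m.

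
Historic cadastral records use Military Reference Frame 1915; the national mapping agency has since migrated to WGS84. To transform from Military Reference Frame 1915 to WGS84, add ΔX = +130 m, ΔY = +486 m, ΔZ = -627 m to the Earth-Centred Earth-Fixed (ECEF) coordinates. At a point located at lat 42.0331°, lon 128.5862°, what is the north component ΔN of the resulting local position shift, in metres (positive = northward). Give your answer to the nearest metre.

At φ = 42.0331°, λ = 128.5862°: sin φ = 0.669560, cos φ = 0.742758, sin λ = 0.781671, cos λ = -0.623691.
ΔN = −sin φ cos λ·ΔX − sin φ sin λ·ΔY + cos φ·ΔZ = −(0.669560)(-0.623691)(130) − (0.669560)(0.781671)(486) + (0.742758)(-627) = -665.78 m.

ΔN = -666 m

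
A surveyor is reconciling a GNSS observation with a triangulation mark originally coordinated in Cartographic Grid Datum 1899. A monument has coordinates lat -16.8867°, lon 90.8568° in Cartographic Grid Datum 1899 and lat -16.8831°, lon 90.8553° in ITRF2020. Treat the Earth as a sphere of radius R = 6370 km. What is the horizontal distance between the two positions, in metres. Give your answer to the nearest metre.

Δφ = -16.8831° − -16.8867° = +0.0036°; Δλ = 90.8553° − 90.8568° = -0.0015°.
1° along a meridian = πR/180 = 111177 m.
ΔN = Δφ × 111177 = 400.2 m; ΔE = Δλ × 111177 × cos(-16.8867°) = -0.0015 × 111177 × 0.956881 = -159.6 m.
Distance = √(ΔE² + ΔN²) = √((-159.6)² + 400.2²) = 430.9 m.

431 m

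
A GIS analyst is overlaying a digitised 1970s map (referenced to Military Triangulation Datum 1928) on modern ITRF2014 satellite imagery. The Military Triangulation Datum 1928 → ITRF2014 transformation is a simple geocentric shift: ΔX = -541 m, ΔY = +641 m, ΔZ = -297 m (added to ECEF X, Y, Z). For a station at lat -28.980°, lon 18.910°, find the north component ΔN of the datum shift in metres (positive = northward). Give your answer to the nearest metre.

ΔN = -407 m

At φ = -28.980°, λ = 18.910°: sin φ = -0.484504, cos φ = 0.874789, sin λ = 0.324083, cos λ = 0.946029.
ΔN = −sin φ cos λ·ΔX − sin φ sin λ·ΔY + cos φ·ΔZ = −(-0.484504)(0.946029)(-541) − (-0.484504)(0.324083)(641) + (0.874789)(-297) = -407.13 m.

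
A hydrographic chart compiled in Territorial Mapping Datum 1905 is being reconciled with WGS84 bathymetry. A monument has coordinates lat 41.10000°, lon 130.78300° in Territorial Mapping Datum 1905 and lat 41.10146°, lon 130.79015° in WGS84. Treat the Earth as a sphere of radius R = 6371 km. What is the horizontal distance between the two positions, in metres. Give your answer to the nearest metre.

Δφ = 41.10146° − 41.10000° = +0.00146°; Δλ = 130.79015° − 130.78300° = +0.00715°.
1° along a meridian = πR/180 = 111195 m.
ΔN = Δφ × 111195 = 162.3 m; ΔE = Δλ × 111195 × cos(41.10000°) = +0.00715 × 111195 × 0.753563 = 599.1 m.
Distance = √(ΔE² + ΔN²) = √(599.1² + 162.3²) = 620.7 m.

621 m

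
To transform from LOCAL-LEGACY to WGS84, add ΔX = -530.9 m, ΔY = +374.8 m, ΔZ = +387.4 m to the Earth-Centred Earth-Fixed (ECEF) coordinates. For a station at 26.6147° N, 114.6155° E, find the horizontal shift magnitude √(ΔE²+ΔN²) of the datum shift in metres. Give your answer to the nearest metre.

340 m

The local east axis at (φ, λ) is (−sin λ, cos λ, 0), so ΔE = −sin(114.6155°)·(-530.9) + cos(114.6155°)·374.8 = 326.54 m.
The local north axis is (−sin φ cos λ, −sin φ sin λ, cos φ), giving ΔN = -99.066 − 152.647 + 346.351 = 94.64 m.
Horizontal magnitude = √(ΔE² + ΔN²) = √(326.54² + 94.64²) = 339.98 m.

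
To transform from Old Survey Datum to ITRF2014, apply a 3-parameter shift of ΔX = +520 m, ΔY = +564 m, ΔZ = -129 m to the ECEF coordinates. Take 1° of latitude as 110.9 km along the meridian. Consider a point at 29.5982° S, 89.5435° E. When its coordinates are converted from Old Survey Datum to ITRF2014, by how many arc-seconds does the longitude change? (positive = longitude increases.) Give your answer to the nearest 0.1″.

sin φ = -0.493915, cos φ = 0.869510, sin λ = 0.999968, cos λ = 0.007967.
East component: ΔE = −sin λ·ΔX + cos λ·ΔY = −(0.999968)(520) + (0.007967)(564) = -515.49 m.
1° of latitude spans 110900 m; at latitude φ, 1° of longitude spans that × cos φ = 96428.7 m, so Δλ = -515.49 / 96428.7 × 3600 = -19.245″.

Δλ = -19.2″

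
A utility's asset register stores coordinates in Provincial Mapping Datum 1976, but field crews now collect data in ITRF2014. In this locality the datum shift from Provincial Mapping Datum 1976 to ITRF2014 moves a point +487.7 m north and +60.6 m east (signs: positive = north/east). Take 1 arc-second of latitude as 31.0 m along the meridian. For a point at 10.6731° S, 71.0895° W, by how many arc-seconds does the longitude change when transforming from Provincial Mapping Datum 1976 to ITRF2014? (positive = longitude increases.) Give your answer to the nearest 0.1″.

Δλ = 2.0″

At latitude -10.6731°, cos φ = 0.982700.
1″ of longitude at this latitude = 31.00 × cos φ = 30.4637 m, so Δλ = 60.6 / 30.4637 = 1.989″.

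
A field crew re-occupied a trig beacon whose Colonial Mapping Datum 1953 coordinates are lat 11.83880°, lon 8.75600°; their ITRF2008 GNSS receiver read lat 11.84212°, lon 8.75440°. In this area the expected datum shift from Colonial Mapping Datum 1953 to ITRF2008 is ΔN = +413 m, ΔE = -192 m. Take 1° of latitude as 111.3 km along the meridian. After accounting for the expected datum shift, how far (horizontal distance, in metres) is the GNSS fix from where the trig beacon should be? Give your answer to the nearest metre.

47 m

Observed coordinate differences: Δφ = +0.00332°, Δλ = -0.00160°.
Converting to metres (1° lat = 111300 m, cos φ = 0.978729): observed ΔN = 369.5 m, observed ΔE = -174.3 m.
Subtracting the expected shift leaves a residual of 369.5 − (413) = -43.5 m north and -174.3 − (-192) = 17.7 m east.
Residual distance = √((-43.5)² + 17.7²) = 47.0 m.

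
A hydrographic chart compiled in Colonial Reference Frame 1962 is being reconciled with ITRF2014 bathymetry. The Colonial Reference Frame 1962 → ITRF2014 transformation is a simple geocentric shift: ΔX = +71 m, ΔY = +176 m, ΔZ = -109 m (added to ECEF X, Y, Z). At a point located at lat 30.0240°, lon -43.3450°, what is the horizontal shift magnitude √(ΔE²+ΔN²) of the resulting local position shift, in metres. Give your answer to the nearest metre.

The local east axis at (φ, λ) is (−sin λ, cos λ, 0), so ΔE = −sin(-43.3450°)·71 + cos(-43.3450°)·176 = 176.73 m.
The local north axis is (−sin φ cos λ, −sin φ sin λ, cos φ), giving ΔN = -25.836 + 60.446 − 94.374 = -59.76 m.
Horizontal magnitude = √(ΔE² + ΔN²) = √(176.73² + (-59.76)²) = 186.56 m.

187 m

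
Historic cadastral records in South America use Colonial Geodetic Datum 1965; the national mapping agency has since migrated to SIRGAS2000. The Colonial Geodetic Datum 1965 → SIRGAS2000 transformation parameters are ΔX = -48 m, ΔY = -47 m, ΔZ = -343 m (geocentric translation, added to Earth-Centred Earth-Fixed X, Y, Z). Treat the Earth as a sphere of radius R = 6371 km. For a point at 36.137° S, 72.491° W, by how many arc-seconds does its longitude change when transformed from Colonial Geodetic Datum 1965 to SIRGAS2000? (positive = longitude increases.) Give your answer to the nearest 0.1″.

sin φ = -0.589718, cos φ = 0.807609, sin λ = -0.953670, cos λ = 0.300856.
East component: ΔE = −sin λ·ΔX + cos λ·ΔY = −(-0.953670)(-48) + (0.300856)(-47) = -59.92 m.
1° of latitude spans πR/180 = 111195 m; at latitude φ, 1° of longitude spans that × cos φ = 89802.0 m, so Δλ = -59.92 / 89802.0 × 3600 = -2.402″.

Δλ = -2.4″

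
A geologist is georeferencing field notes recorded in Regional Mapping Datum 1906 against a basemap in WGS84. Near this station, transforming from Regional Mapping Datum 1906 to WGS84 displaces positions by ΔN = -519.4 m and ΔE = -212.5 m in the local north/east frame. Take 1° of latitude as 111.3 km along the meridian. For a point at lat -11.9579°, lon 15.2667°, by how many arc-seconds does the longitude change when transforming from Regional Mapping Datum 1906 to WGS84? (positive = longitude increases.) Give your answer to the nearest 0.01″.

At latitude -11.9579°, cos φ = 0.978300.
1° of longitude at this latitude = 111.3 × cos φ = 108.88 km, so Δλ = -212.5 / 108884.8 = -0.0019516° = -7.026″.

Δλ = -7.03″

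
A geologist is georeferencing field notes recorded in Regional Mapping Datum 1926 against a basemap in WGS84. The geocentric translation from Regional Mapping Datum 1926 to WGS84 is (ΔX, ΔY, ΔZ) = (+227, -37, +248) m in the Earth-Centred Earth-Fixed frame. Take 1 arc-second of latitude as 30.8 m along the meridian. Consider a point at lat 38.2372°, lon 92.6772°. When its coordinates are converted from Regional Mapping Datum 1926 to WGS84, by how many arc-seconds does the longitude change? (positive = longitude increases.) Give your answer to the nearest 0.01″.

Δλ = -9.30″

sin φ = 0.618918, cos φ = 0.785455, sin λ = 0.998909, cos λ = -0.046709.
East component: ΔE = −sin λ·ΔX + cos λ·ΔY = −(0.998909)(227) + (-0.046709)(-37) = -225.02 m.
1° of latitude spans 3600 × 30.80 = 110880 m; at latitude φ, 1° of longitude spans that × cos φ = 87091.3 m, so Δλ = -225.02 / 87091.3 × 3600 = -9.302″.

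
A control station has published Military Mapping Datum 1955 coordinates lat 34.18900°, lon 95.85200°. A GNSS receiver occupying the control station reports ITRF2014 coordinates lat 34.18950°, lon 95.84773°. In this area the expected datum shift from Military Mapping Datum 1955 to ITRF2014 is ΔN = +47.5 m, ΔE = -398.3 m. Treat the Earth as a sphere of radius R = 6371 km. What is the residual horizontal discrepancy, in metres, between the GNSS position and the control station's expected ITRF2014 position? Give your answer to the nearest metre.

10 m

Observed coordinate differences: Δφ = +0.00050°, Δλ = -0.00427°.
Converting to metres (1° lat = 111195 m, cos φ = 0.827188): observed ΔN = 55.6 m, observed ΔE = -392.8 m.
Subtracting the expected shift leaves a residual of 55.6 − (47.5) = 8.1 m north and -392.8 − (-398.3) = 5.5 m east.
Residual distance = √(8.1² + 5.5²) = 9.8 m.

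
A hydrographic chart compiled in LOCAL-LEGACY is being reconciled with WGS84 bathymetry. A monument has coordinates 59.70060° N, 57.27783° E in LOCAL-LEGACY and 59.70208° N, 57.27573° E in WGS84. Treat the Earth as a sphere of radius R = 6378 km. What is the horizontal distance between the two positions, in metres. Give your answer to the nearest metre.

Δφ = 59.70208° − 59.70060° = +0.00148°; Δλ = 57.27573° − 57.27783° = -0.00210°.
1° along a meridian = πR/180 = 111317 m.
ΔN = Δφ × 111317 = 164.7 m; ΔE = Δλ × 111317 × cos(59.70060°) = -0.00210 × 111317 × 0.504519 = -117.9 m.
Distance = √(ΔE² + ΔN²) = √((-117.9)² + 164.7²) = 202.6 m.

203 m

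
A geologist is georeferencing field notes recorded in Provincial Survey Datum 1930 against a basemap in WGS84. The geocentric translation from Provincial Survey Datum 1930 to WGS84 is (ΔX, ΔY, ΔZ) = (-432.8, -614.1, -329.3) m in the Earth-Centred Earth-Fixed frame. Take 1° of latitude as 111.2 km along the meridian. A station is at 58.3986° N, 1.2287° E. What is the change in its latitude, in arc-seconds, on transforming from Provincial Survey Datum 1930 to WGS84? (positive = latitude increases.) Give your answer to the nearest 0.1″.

Δφ = 6.7″

sin φ = 0.851714, cos φ = 0.524007, sin λ = 0.021443, cos λ = 0.999770.
North component: ΔN = −sin φ cos λ·ΔX − sin φ sin λ·ΔY + cos φ·ΔZ = −(0.851714)(0.999770)(-432.8) − (0.851714)(0.021443)(-614.1) + (0.524007)(-329.3) = 207.20 m.
1° of latitude spans 111200 m, so Δφ = 207.20 / 111200 × 3600 = 6.708″.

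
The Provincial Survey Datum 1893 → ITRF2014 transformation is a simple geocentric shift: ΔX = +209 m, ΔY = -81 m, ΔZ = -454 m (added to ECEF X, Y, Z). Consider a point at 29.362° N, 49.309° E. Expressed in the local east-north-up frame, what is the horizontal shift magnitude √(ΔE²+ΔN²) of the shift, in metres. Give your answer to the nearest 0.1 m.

At φ = 29.362°, λ = 49.309°: sin φ = 0.490326, cos φ = 0.871539, sin λ = 0.758237, cos λ = 0.651979.
ΔE = −sin λ·ΔX + cos λ·ΔY = −(0.758237)·(209) + (0.651979)·(-81) = -211.28 m.
ΔN = −sin φ cos λ·ΔX − sin φ sin λ·ΔY + cos φ·ΔZ = −(0.490326)(0.651979)(209) − (0.490326)(0.758237)(-81) + (0.871539)(-454) = -432.38 m.
Horizontal magnitude = √(ΔE² + ΔN²) = √((-211.28)² + (-432.38)²) = 481.24 m.

481.2 m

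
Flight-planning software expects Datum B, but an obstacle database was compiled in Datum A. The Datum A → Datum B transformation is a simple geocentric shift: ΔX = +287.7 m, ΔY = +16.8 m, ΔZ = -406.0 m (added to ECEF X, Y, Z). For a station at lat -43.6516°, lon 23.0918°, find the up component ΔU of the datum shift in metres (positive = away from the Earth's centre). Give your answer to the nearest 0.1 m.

At φ = -43.6516°, λ = 23.0918°: sin φ = -0.690271, cos φ = 0.723551, sin λ = 0.392205, cos λ = 0.919878.
ΔU = cos φ cos λ·ΔX + cos φ sin λ·ΔY + sin φ·ΔZ = (0.723551)(0.919878)(287.7) + (0.723551)(0.392205)(16.8) + (-0.690271)(-406.0) = 476.50 m.

ΔU = 476.5 m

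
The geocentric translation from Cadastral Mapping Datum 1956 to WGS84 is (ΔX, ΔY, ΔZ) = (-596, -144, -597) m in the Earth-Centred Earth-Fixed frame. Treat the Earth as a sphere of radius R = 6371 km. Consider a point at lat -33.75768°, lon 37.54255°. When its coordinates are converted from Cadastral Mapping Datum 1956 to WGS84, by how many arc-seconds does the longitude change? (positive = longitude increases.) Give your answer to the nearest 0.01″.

sin φ = -0.555682, cos φ = 0.831395, sin λ = 0.609350, cos λ = 0.792901.
East component: ΔE = −sin λ·ΔX + cos λ·ΔY = −(0.609350)(-596) + (0.792901)(-144) = 249.00 m.
1° of latitude spans πR/180 = 111195 m; at latitude φ, 1° of longitude spans that × cos φ = 92446.9 m, so Δλ = 249.00 / 92446.9 × 3600 = 9.696″.

Δλ = 9.70″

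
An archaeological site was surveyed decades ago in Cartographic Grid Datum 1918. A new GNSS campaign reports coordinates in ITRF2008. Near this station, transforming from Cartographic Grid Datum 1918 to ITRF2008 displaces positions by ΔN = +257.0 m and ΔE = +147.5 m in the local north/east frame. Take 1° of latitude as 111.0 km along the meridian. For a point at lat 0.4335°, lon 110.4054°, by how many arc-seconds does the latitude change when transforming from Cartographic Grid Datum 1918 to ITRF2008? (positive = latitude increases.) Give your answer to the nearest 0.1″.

1° of latitude = 111.0 km, so Δφ = 257.0 / 111000 = 0.0023153° = 8.335″.

Δφ = 8.3″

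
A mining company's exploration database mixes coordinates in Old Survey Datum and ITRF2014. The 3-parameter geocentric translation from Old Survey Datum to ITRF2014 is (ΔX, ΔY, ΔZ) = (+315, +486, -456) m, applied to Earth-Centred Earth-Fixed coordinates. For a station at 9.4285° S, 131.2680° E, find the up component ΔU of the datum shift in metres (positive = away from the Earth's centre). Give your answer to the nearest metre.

ΔU = 230 m

The local up (radial) axis is (cos φ cos λ, cos φ sin λ, sin φ), giving ΔU = -204.962 + 360.359 + 74.700 = 230.10 m.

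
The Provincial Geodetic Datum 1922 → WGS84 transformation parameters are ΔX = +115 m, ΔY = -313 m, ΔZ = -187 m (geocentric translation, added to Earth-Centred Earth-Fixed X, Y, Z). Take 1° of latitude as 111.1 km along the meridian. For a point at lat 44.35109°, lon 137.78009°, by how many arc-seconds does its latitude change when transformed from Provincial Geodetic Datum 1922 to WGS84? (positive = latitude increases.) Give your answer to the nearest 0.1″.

sin φ = 0.699053, cos φ = 0.715070, sin λ = 0.671978, cos λ = -0.740571.
North component: ΔN = −sin φ cos λ·ΔX − sin φ sin λ·ΔY + cos φ·ΔZ = −(0.699053)(-0.740571)(115) − (0.699053)(0.671978)(-313) + (0.715070)(-187) = 72.85 m.
1° of latitude spans 111100 m, so Δφ = 72.85 / 111100 × 3600 = 2.361″.

Δφ = 2.4″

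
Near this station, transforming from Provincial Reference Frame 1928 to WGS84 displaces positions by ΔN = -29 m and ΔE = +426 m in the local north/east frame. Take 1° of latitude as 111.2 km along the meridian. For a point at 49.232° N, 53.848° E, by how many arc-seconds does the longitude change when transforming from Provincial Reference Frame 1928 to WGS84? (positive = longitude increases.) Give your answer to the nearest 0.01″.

Δλ = 21.12″

At latitude 49.232°, cos φ = 0.652998.
1° of longitude at this latitude = 111.2 × cos φ = 72.61 km, so Δλ = 426.0 / 72613.3 = 0.0058667° = 21.120″.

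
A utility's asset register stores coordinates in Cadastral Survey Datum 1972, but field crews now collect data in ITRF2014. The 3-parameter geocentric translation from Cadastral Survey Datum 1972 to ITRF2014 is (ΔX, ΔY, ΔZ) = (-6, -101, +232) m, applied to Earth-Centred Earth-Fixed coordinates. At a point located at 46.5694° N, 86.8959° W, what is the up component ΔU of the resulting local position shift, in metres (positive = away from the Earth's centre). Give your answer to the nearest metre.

ΔU = 238 m

The local up (radial) axis is (cos φ cos λ, cos φ sin λ, sin φ), giving ΔU = -0.223 + 69.333 + 168.480 = 237.59 m.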